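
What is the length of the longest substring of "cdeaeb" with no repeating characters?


Input: "cdeaeb"
Sliding window (track last position of each char):
  Position 0 ('c'): window [0,0] length 1 -- new best
  Position 1 ('d'): window [0,1] length 2 -- new best
  Position 2 ('e'): window [0,2] length 3 -- new best
  Position 3 ('a'): window [0,3] length 4 -- new best
  Position 4 ('e'): repeat (last at 2), move window start to 3
  Position 4 ('e'): window [3,4] length 2
  Position 5 ('b'): window [3,5] length 3
Longest substring with no repeats: "cdea" with length 4

4


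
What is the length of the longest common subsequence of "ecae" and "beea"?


LCS of "ecae" and "beea"
DP table:
           b    e    e    a
      0    0    0    0    0
  e   0    0    1    1    1
  c   0    0    1    1    1
  a   0    0    1    1    2
  e   0    0    1    2    2
LCS length = dp[4][4] = 2

2


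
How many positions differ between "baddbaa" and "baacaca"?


Comparing "baddbaa" and "baacaca" position by position:
  Position 0: 'b' vs 'b' => same
  Position 1: 'a' vs 'a' => same
  Position 2: 'd' vs 'a' => DIFFER
  Position 3: 'd' vs 'c' => DIFFER
  Position 4: 'b' vs 'a' => DIFFER
  Position 5: 'a' vs 'c' => DIFFER
  Position 6: 'a' vs 'a' => same
Positions that differ: 4

4


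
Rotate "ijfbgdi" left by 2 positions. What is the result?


Input: "ijfbgdi", rotate left by 2
First 2 characters: "ij"
Remaining characters: "fbgdi"
Concatenate remaining + first: "fbgdi" + "ij" = "fbgdiij"

fbgdiij


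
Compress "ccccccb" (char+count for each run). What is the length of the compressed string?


Input: ccccccb
Runs:
  'c' x 6 => "c6"
  'b' x 1 => "b1"
Compressed: "c6b1"
Compressed length: 4

4


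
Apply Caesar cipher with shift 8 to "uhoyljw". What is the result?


Caesar cipher: shift "uhoyljw" by 8
  'u' (pos 20) + 8 = pos 2 = 'c'
  'h' (pos 7) + 8 = pos 15 = 'p'
  'o' (pos 14) + 8 = pos 22 = 'w'
  'y' (pos 24) + 8 = pos 6 = 'g'
  'l' (pos 11) + 8 = pos 19 = 't'
  'j' (pos 9) + 8 = pos 17 = 'r'
  'w' (pos 22) + 8 = pos 4 = 'e'
Result: cpwgtre

cpwgtre


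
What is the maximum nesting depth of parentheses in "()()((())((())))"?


Input: "()()((())((())))"
Tracking depth:
  Position 0 '(': depth becomes 1
  Position 1 ')': depth becomes 0
  Position 2 '(': depth becomes 1
  Position 3 ')': depth becomes 0
  Position 4 '(': depth becomes 1
  Position 5 '(': depth becomes 2
  Position 6 '(': depth becomes 3
  Position 7 ')': depth becomes 2
  Position 8 ')': depth becomes 1
  Position 9 '(': depth becomes 2
  Position 10 '(': depth becomes 3
  Position 11 '(': depth becomes 4
  Position 12 ')': depth becomes 3
  Position 13 ')': depth becomes 2
  Position 14 ')': depth becomes 1
  Position 15 ')': depth becomes 0
Maximum depth reached: 4

4


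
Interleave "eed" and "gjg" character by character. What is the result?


Interleaving "eed" and "gjg":
  Position 0: 'e' from first, 'g' from second => "eg"
  Position 1: 'e' from first, 'j' from second => "ej"
  Position 2: 'd' from first, 'g' from second => "dg"
Result: egejdg

egejdg


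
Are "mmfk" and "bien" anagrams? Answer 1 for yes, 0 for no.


Strings: "mmfk", "bien"
Sorted first:  fkmm
Sorted second: bein
Differ at position 0: 'f' vs 'b' => not anagrams

0


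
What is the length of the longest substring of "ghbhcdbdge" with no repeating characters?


Input: "ghbhcdbdge"
Sliding window (track last position of each char):
  Position 0 ('g'): window [0,0] length 1 -- new best
  Position 1 ('h'): window [0,1] length 2 -- new best
  Position 2 ('b'): window [0,2] length 3 -- new best
  Position 3 ('h'): repeat (last at 1), move window start to 2
  Position 3 ('h'): window [2,3] length 2
  Position 4 ('c'): window [2,4] length 3
  Position 5 ('d'): window [2,5] length 4 -- new best
  Position 6 ('b'): repeat (last at 2), move window start to 3
  Position 6 ('b'): window [3,6] length 4
  Position 7 ('d'): repeat (last at 5), move window start to 6
  Position 7 ('d'): window [6,7] length 2
  Position 8 ('g'): window [6,8] length 3
  Position 9 ('e'): window [6,9] length 4
Longest substring with no repeats: "bhcd" with length 4

4


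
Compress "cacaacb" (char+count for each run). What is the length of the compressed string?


Input: cacaacb
Runs:
  'c' x 1 => "c1"
  'a' x 1 => "a1"
  'c' x 1 => "c1"
  'a' x 2 => "a2"
  'c' x 1 => "c1"
  'b' x 1 => "b1"
Compressed: "c1a1c1a2c1b1"
Compressed length: 12

12


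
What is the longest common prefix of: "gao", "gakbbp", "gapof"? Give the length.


Words: gao, gakbbp, gapof
  Position 0: all 'g' => match
  Position 1: all 'a' => match
  Position 2: ('o', 'k', 'p') => mismatch, stop
LCP = "ga" (length 2)

2


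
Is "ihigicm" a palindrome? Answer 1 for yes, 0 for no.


Input: ihigicm
Reversed: mcigihi
  Compare pos 0 ('i') with pos 6 ('m'): MISMATCH
  Compare pos 1 ('h') with pos 5 ('c'): MISMATCH
  Compare pos 2 ('i') with pos 4 ('i'): match
Result: not a palindrome

0


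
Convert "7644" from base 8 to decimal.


Input: "7644" in base 8
Positional expansion:
  Digit '7' (value 7) x 8^3 = 3584
  Digit '6' (value 6) x 8^2 = 384
  Digit '4' (value 4) x 8^1 = 32
  Digit '4' (value 4) x 8^0 = 4
Sum = 4004

4004


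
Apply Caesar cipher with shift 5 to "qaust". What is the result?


Caesar cipher: shift "qaust" by 5
  'q' (pos 16) + 5 = pos 21 = 'v'
  'a' (pos 0) + 5 = pos 5 = 'f'
  'u' (pos 20) + 5 = pos 25 = 'z'
  's' (pos 18) + 5 = pos 23 = 'x'
  't' (pos 19) + 5 = pos 24 = 'y'
Result: vfzxy

vfzxy


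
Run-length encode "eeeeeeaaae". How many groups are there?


Input: eeeeeeaaae
Scanning for consecutive runs:
  Group 1: 'e' x 6 (positions 0-5)
  Group 2: 'a' x 3 (positions 6-8)
  Group 3: 'e' x 1 (positions 9-9)
Total groups: 3

3


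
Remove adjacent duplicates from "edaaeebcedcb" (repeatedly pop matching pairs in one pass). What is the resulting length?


Input: edaaeebcedcb
Stack-based adjacent duplicate removal:
  Read 'e': push. Stack: e
  Read 'd': push. Stack: ed
  Read 'a': push. Stack: eda
  Read 'a': matches stack top 'a' => pop. Stack: ed
  Read 'e': push. Stack: ede
  Read 'e': matches stack top 'e' => pop. Stack: ed
  Read 'b': push. Stack: edb
  Read 'c': push. Stack: edbc
  Read 'e': push. Stack: edbce
  Read 'd': push. Stack: edbced
  Read 'c': push. Stack: edbcedc
  Read 'b': push. Stack: edbcedcb
Final stack: "edbcedcb" (length 8)

8


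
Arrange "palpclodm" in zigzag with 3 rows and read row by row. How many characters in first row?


Zigzag "palpclodm" into 3 rows:
Placing characters:
  'p' => row 0
  'a' => row 1
  'l' => row 2
  'p' => row 1
  'c' => row 0
  'l' => row 1
  'o' => row 2
  'd' => row 1
  'm' => row 0
Rows:
  Row 0: "pcm"
  Row 1: "apld"
  Row 2: "lo"
First row length: 3

3


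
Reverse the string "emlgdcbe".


Input: emlgdcbe
Reading characters right to left:
  Position 7: 'e'
  Position 6: 'b'
  Position 5: 'c'
  Position 4: 'd'
  Position 3: 'g'
  Position 2: 'l'
  Position 1: 'm'
  Position 0: 'e'
Reversed: ebcdglme

ebcdglme


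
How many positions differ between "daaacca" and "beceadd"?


Comparing "daaacca" and "beceadd" position by position:
  Position 0: 'd' vs 'b' => DIFFER
  Position 1: 'a' vs 'e' => DIFFER
  Position 2: 'a' vs 'c' => DIFFER
  Position 3: 'a' vs 'e' => DIFFER
  Position 4: 'c' vs 'a' => DIFFER
  Position 5: 'c' vs 'd' => DIFFER
  Position 6: 'a' vs 'd' => DIFFER
Positions that differ: 7

7


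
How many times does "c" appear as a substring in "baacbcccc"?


Searching for "c" in "baacbcccc"
Scanning each position:
  Position 0: "b" => no
  Position 1: "a" => no
  Position 2: "a" => no
  Position 3: "c" => MATCH
  Position 4: "b" => no
  Position 5: "c" => MATCH
  Position 6: "c" => MATCH
  Position 7: "c" => MATCH
  Position 8: "c" => MATCH
Total occurrences: 5

5


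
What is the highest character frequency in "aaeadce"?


Input: aaeadce
Character counts:
  'a': 3
  'c': 1
  'd': 1
  'e': 2
Maximum frequency: 3

3


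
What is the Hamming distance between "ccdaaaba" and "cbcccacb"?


Comparing "ccdaaaba" and "cbcccacb" position by position:
  Position 0: 'c' vs 'c' => same
  Position 1: 'c' vs 'b' => differ
  Position 2: 'd' vs 'c' => differ
  Position 3: 'a' vs 'c' => differ
  Position 4: 'a' vs 'c' => differ
  Position 5: 'a' vs 'a' => same
  Position 6: 'b' vs 'c' => differ
  Position 7: 'a' vs 'b' => differ
Total differences (Hamming distance): 6

6


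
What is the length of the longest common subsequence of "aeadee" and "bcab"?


LCS of "aeadee" and "bcab"
DP table:
           b    c    a    b
      0    0    0    0    0
  a   0    0    0    1    1
  e   0    0    0    1    1
  a   0    0    0    1    1
  d   0    0    0    1    1
  e   0    0    0    1    1
  e   0    0    0    1    1
LCS length = dp[6][4] = 1

1


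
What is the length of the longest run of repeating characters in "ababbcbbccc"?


Input: "ababbcbbccc"
Scanning for longest run:
  Position 1 ('b'): new char, reset run to 1
  Position 2 ('a'): new char, reset run to 1
  Position 3 ('b'): new char, reset run to 1
  Position 4 ('b'): continues run of 'b', length=2
  Position 5 ('c'): new char, reset run to 1
  Position 6 ('b'): new char, reset run to 1
  Position 7 ('b'): continues run of 'b', length=2
  Position 8 ('c'): new char, reset run to 1
  Position 9 ('c'): continues run of 'c', length=2
  Position 10 ('c'): continues run of 'c', length=3
Longest run: 'c' with length 3

3


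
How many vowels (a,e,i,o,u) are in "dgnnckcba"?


Input: dgnnckcba
Checking each character:
  'd' at position 0: consonant
  'g' at position 1: consonant
  'n' at position 2: consonant
  'n' at position 3: consonant
  'c' at position 4: consonant
  'k' at position 5: consonant
  'c' at position 6: consonant
  'b' at position 7: consonant
  'a' at position 8: vowel (running total: 1)
Total vowels: 1

1


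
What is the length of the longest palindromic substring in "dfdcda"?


Input: "dfdcda"
Checking substrings for palindromes:
  [0:3] "dfd" (len 3) => palindrome
  [2:5] "dcd" (len 3) => palindrome
Longest palindromic substring: "dfd" with length 3

3


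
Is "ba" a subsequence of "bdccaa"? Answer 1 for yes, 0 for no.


Check if "ba" is a subsequence of "bdccaa"
Greedy scan:
  Position 0 ('b'): matches sub[0] = 'b'
  Position 1 ('d'): no match needed
  Position 2 ('c'): no match needed
  Position 3 ('c'): no match needed
  Position 4 ('a'): matches sub[1] = 'a'
  Position 5 ('a'): no match needed
All 2 characters matched => is a subsequence

1


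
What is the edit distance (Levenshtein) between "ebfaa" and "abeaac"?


Computing edit distance: "ebfaa" -> "abeaac"
DP table:
           a    b    e    a    a    c
      0    1    2    3    4    5    6
  e   1    1    2    2    3    4    5
  b   2    2    1    2    3    4    5
  f   3    3    2    2    3    4    5
  a   4    3    3    3    2    3    4
  a   5    4    4    4    3    2    3
Edit distance = dp[5][6] = 3

3


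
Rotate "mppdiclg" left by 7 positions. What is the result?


Input: "mppdiclg", rotate left by 7
First 7 characters: "mppdicl"
Remaining characters: "g"
Concatenate remaining + first: "g" + "mppdicl" = "gmppdicl"

gmppdicl


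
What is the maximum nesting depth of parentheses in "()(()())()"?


Input: "()(()())()"
Tracking depth:
  Position 0 '(': depth becomes 1
  Position 1 ')': depth becomes 0
  Position 2 '(': depth becomes 1
  Position 3 '(': depth becomes 2
  Position 4 ')': depth becomes 1
  Position 5 '(': depth becomes 2
  Position 6 ')': depth becomes 1
  Position 7 ')': depth becomes 0
  Position 8 '(': depth becomes 1
  Position 9 ')': depth becomes 0
Maximum depth reached: 2

2


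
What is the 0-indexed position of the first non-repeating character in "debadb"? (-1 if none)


Input: debadb
Character frequencies:
  'a': 1
  'b': 2
  'd': 2
  'e': 1
Scanning left to right for freq == 1:
  Position 0 ('d'): freq=2, skip
  Position 1 ('e'): unique! => answer = 1

1


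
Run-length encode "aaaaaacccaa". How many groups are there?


Input: aaaaaacccaa
Scanning for consecutive runs:
  Group 1: 'a' x 6 (positions 0-5)
  Group 2: 'c' x 3 (positions 6-8)
  Group 3: 'a' x 2 (positions 9-10)
Total groups: 3

3


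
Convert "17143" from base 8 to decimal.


Input: "17143" in base 8
Positional expansion:
  Digit '1' (value 1) x 8^4 = 4096
  Digit '7' (value 7) x 8^3 = 3584
  Digit '1' (value 1) x 8^2 = 64
  Digit '4' (value 4) x 8^1 = 32
  Digit '3' (value 3) x 8^0 = 3
Sum = 7779

7779


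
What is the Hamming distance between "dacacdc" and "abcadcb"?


Comparing "dacacdc" and "abcadcb" position by position:
  Position 0: 'd' vs 'a' => differ
  Position 1: 'a' vs 'b' => differ
  Position 2: 'c' vs 'c' => same
  Position 3: 'a' vs 'a' => same
  Position 4: 'c' vs 'd' => differ
  Position 5: 'd' vs 'c' => differ
  Position 6: 'c' vs 'b' => differ
Total differences (Hamming distance): 5

5


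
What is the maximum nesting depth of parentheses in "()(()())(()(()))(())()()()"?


Input: "()(()())(()(()))(())()()()"
Tracking depth:
  Position 0 '(': depth becomes 1
  Position 1 ')': depth becomes 0
  Position 2 '(': depth becomes 1
  Position 3 '(': depth becomes 2
  Position 4 ')': depth becomes 1
  Position 5 '(': depth becomes 2
  Position 6 ')': depth becomes 1
  Position 7 ')': depth becomes 0
  Position 8 '(': depth becomes 1
  Position 9 '(': depth becomes 2
  Position 10 ')': depth becomes 1
  Position 11 '(': depth becomes 2
  Position 12 '(': depth becomes 3
  Position 13 ')': depth becomes 2
  Position 14 ')': depth becomes 1
  Position 15 ')': depth becomes 0
  Position 16 '(': depth becomes 1
  Position 17 '(': depth becomes 2
  Position 18 ')': depth becomes 1
  Position 19 ')': depth becomes 0
  Position 20 '(': depth becomes 1
  Position 21 ')': depth becomes 0
  Position 22 '(': depth becomes 1
  Position 23 ')': depth becomes 0
  Position 24 '(': depth becomes 1
  Position 25 ')': depth becomes 0
Maximum depth reached: 3

3


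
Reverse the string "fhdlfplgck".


Input: fhdlfplgck
Reading characters right to left:
  Position 9: 'k'
  Position 8: 'c'
  Position 7: 'g'
  Position 6: 'l'
  Position 5: 'p'
  Position 4: 'f'
  Position 3: 'l'
  Position 2: 'd'
  Position 1: 'h'
  Position 0: 'f'
Reversed: kcglpfldhf

kcglpfldhf


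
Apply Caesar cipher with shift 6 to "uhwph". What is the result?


Caesar cipher: shift "uhwph" by 6
  'u' (pos 20) + 6 = pos 0 = 'a'
  'h' (pos 7) + 6 = pos 13 = 'n'
  'w' (pos 22) + 6 = pos 2 = 'c'
  'p' (pos 15) + 6 = pos 21 = 'v'
  'h' (pos 7) + 6 = pos 13 = 'n'
Result: ancvn

ancvn


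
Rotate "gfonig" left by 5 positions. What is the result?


Input: "gfonig", rotate left by 5
First 5 characters: "gfoni"
Remaining characters: "g"
Concatenate remaining + first: "g" + "gfoni" = "ggfoni"

ggfoni


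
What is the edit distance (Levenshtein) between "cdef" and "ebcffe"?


Computing edit distance: "cdef" -> "ebcffe"
DP table:
           e    b    c    f    f    e
      0    1    2    3    4    5    6
  c   1    1    2    2    3    4    5
  d   2    2    2    3    3    4    5
  e   3    2    3    3    4    4    4
  f   4    3    3    4    3    4    5
Edit distance = dp[4][6] = 5

5


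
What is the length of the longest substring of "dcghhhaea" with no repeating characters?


Input: "dcghhhaea"
Sliding window (track last position of each char):
  Position 0 ('d'): window [0,0] length 1 -- new best
  Position 1 ('c'): window [0,1] length 2 -- new best
  Position 2 ('g'): window [0,2] length 3 -- new best
  Position 3 ('h'): window [0,3] length 4 -- new best
  Position 4 ('h'): repeat (last at 3), move window start to 4
  Position 4 ('h'): window [4,4] length 1
  Position 5 ('h'): repeat (last at 4), move window start to 5
  Position 5 ('h'): window [5,5] length 1
  Position 6 ('a'): window [5,6] length 2
  Position 7 ('e'): window [5,7] length 3
  Position 8 ('a'): repeat (last at 6), move window start to 7
  Position 8 ('a'): window [7,8] length 2
Longest substring with no repeats: "dcgh" with length 4

4


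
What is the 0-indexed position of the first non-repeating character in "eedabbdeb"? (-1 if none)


Input: eedabbdeb
Character frequencies:
  'a': 1
  'b': 3
  'd': 2
  'e': 3
Scanning left to right for freq == 1:
  Position 0 ('e'): freq=3, skip
  Position 1 ('e'): freq=3, skip
  Position 2 ('d'): freq=2, skip
  Position 3 ('a'): unique! => answer = 3

3


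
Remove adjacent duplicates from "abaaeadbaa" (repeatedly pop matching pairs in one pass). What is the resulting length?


Input: abaaeadbaa
Stack-based adjacent duplicate removal:
  Read 'a': push. Stack: a
  Read 'b': push. Stack: ab
  Read 'a': push. Stack: aba
  Read 'a': matches stack top 'a' => pop. Stack: ab
  Read 'e': push. Stack: abe
  Read 'a': push. Stack: abea
  Read 'd': push. Stack: abead
  Read 'b': push. Stack: abeadb
  Read 'a': push. Stack: abeadba
  Read 'a': matches stack top 'a' => pop. Stack: abeadb
Final stack: "abeadb" (length 6)

6


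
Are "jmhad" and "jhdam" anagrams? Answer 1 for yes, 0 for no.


Strings: "jmhad", "jhdam"
Sorted first:  adhjm
Sorted second: adhjm
Sorted forms match => anagrams

1


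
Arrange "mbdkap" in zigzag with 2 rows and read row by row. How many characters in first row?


Zigzag "mbdkap" into 2 rows:
Placing characters:
  'm' => row 0
  'b' => row 1
  'd' => row 0
  'k' => row 1
  'a' => row 0
  'p' => row 1
Rows:
  Row 0: "mda"
  Row 1: "bkp"
First row length: 3

3


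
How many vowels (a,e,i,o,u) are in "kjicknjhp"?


Input: kjicknjhp
Checking each character:
  'k' at position 0: consonant
  'j' at position 1: consonant
  'i' at position 2: vowel (running total: 1)
  'c' at position 3: consonant
  'k' at position 4: consonant
  'n' at position 5: consonant
  'j' at position 6: consonant
  'h' at position 7: consonant
  'p' at position 8: consonant
Total vowels: 1

1


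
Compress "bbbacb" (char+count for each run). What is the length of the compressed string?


Input: bbbacb
Runs:
  'b' x 3 => "b3"
  'a' x 1 => "a1"
  'c' x 1 => "c1"
  'b' x 1 => "b1"
Compressed: "b3a1c1b1"
Compressed length: 8

8


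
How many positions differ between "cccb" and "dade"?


Comparing "cccb" and "dade" position by position:
  Position 0: 'c' vs 'd' => DIFFER
  Position 1: 'c' vs 'a' => DIFFER
  Position 2: 'c' vs 'd' => DIFFER
  Position 3: 'b' vs 'e' => DIFFER
Positions that differ: 4

4


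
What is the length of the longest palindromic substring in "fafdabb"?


Input: "fafdabb"
Checking substrings for palindromes:
  [0:3] "faf" (len 3) => palindrome
  [5:7] "bb" (len 2) => palindrome
Longest palindromic substring: "faf" with length 3

3


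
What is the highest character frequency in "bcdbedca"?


Input: bcdbedca
Character counts:
  'a': 1
  'b': 2
  'c': 2
  'd': 2
  'e': 1
Maximum frequency: 2

2


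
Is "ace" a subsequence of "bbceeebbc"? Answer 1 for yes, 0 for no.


Check if "ace" is a subsequence of "bbceeebbc"
Greedy scan:
  Position 0 ('b'): no match needed
  Position 1 ('b'): no match needed
  Position 2 ('c'): no match needed
  Position 3 ('e'): no match needed
  Position 4 ('e'): no match needed
  Position 5 ('e'): no match needed
  Position 6 ('b'): no match needed
  Position 7 ('b'): no match needed
  Position 8 ('c'): no match needed
Only matched 0/3 characters => not a subsequence

0


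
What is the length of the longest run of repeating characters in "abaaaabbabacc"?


Input: "abaaaabbabacc"
Scanning for longest run:
  Position 1 ('b'): new char, reset run to 1
  Position 2 ('a'): new char, reset run to 1
  Position 3 ('a'): continues run of 'a', length=2
  Position 4 ('a'): continues run of 'a', length=3
  Position 5 ('a'): continues run of 'a', length=4
  Position 6 ('b'): new char, reset run to 1
  Position 7 ('b'): continues run of 'b', length=2
  Position 8 ('a'): new char, reset run to 1
  Position 9 ('b'): new char, reset run to 1
  Position 10 ('a'): new char, reset run to 1
  Position 11 ('c'): new char, reset run to 1
  Position 12 ('c'): continues run of 'c', length=2
Longest run: 'a' with length 4

4


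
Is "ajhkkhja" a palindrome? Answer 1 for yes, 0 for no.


Input: ajhkkhja
Reversed: ajhkkhja
  Compare pos 0 ('a') with pos 7 ('a'): match
  Compare pos 1 ('j') with pos 6 ('j'): match
  Compare pos 2 ('h') with pos 5 ('h'): match
  Compare pos 3 ('k') with pos 4 ('k'): match
Result: palindrome

1


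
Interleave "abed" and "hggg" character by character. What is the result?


Interleaving "abed" and "hggg":
  Position 0: 'a' from first, 'h' from second => "ah"
  Position 1: 'b' from first, 'g' from second => "bg"
  Position 2: 'e' from first, 'g' from second => "eg"
  Position 3: 'd' from first, 'g' from second => "dg"
Result: ahbgegdg

ahbgegdg


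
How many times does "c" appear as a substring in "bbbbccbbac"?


Searching for "c" in "bbbbccbbac"
Scanning each position:
  Position 0: "b" => no
  Position 1: "b" => no
  Position 2: "b" => no
  Position 3: "b" => no
  Position 4: "c" => MATCH
  Position 5: "c" => MATCH
  Position 6: "b" => no
  Position 7: "b" => no
  Position 8: "a" => no
  Position 9: "c" => MATCH
Total occurrences: 3

3


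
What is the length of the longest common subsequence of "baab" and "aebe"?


LCS of "baab" and "aebe"
DP table:
           a    e    b    e
      0    0    0    0    0
  b   0    0    0    1    1
  a   0    1    1    1    1
  a   0    1    1    1    1
  b   0    1    1    2    2
LCS length = dp[4][4] = 2

2


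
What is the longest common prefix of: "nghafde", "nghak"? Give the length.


Words: nghafde, nghak
  Position 0: all 'n' => match
  Position 1: all 'g' => match
  Position 2: all 'h' => match
  Position 3: all 'a' => match
  Position 4: ('f', 'k') => mismatch, stop
LCP = "ngha" (length 4)

4


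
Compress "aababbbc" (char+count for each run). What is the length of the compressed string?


Input: aababbbc
Runs:
  'a' x 2 => "a2"
  'b' x 1 => "b1"
  'a' x 1 => "a1"
  'b' x 3 => "b3"
  'c' x 1 => "c1"
Compressed: "a2b1a1b3c1"
Compressed length: 10

10


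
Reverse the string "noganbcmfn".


Input: noganbcmfn
Reading characters right to left:
  Position 9: 'n'
  Position 8: 'f'
  Position 7: 'm'
  Position 6: 'c'
  Position 5: 'b'
  Position 4: 'n'
  Position 3: 'a'
  Position 2: 'g'
  Position 1: 'o'
  Position 0: 'n'
Reversed: nfmcbnagon

nfmcbnagon


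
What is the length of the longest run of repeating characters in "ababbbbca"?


Input: "ababbbbca"
Scanning for longest run:
  Position 1 ('b'): new char, reset run to 1
  Position 2 ('a'): new char, reset run to 1
  Position 3 ('b'): new char, reset run to 1
  Position 4 ('b'): continues run of 'b', length=2
  Position 5 ('b'): continues run of 'b', length=3
  Position 6 ('b'): continues run of 'b', length=4
  Position 7 ('c'): new char, reset run to 1
  Position 8 ('a'): new char, reset run to 1
Longest run: 'b' with length 4

4


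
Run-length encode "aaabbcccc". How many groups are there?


Input: aaabbcccc
Scanning for consecutive runs:
  Group 1: 'a' x 3 (positions 0-2)
  Group 2: 'b' x 2 (positions 3-4)
  Group 3: 'c' x 4 (positions 5-8)
Total groups: 3

3


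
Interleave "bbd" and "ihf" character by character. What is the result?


Interleaving "bbd" and "ihf":
  Position 0: 'b' from first, 'i' from second => "bi"
  Position 1: 'b' from first, 'h' from second => "bh"
  Position 2: 'd' from first, 'f' from second => "df"
Result: bibhdf

bibhdf


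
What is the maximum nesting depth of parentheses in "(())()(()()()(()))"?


Input: "(())()(()()()(()))"
Tracking depth:
  Position 0 '(': depth becomes 1
  Position 1 '(': depth becomes 2
  Position 2 ')': depth becomes 1
  Position 3 ')': depth becomes 0
  Position 4 '(': depth becomes 1
  Position 5 ')': depth becomes 0
  Position 6 '(': depth becomes 1
  Position 7 '(': depth becomes 2
  Position 8 ')': depth becomes 1
  Position 9 '(': depth becomes 2
  Position 10 ')': depth becomes 1
  Position 11 '(': depth becomes 2
  Position 12 ')': depth becomes 1
  Position 13 '(': depth becomes 2
  Position 14 '(': depth becomes 3
  Position 15 ')': depth becomes 2
  Position 16 ')': depth becomes 1
  Position 17 ')': depth becomes 0
Maximum depth reached: 3

3


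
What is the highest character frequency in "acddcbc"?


Input: acddcbc
Character counts:
  'a': 1
  'b': 1
  'c': 3
  'd': 2
Maximum frequency: 3

3


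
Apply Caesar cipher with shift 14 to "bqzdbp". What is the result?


Caesar cipher: shift "bqzdbp" by 14
  'b' (pos 1) + 14 = pos 15 = 'p'
  'q' (pos 16) + 14 = pos 4 = 'e'
  'z' (pos 25) + 14 = pos 13 = 'n'
  'd' (pos 3) + 14 = pos 17 = 'r'
  'b' (pos 1) + 14 = pos 15 = 'p'
  'p' (pos 15) + 14 = pos 3 = 'd'
Result: penrpd

penrpd


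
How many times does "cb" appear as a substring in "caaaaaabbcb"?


Searching for "cb" in "caaaaaabbcb"
Scanning each position:
  Position 0: "ca" => no
  Position 1: "aa" => no
  Position 2: "aa" => no
  Position 3: "aa" => no
  Position 4: "aa" => no
  Position 5: "aa" => no
  Position 6: "ab" => no
  Position 7: "bb" => no
  Position 8: "bc" => no
  Position 9: "cb" => MATCH
Total occurrences: 1

1


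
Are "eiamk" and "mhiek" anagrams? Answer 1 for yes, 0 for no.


Strings: "eiamk", "mhiek"
Sorted first:  aeikm
Sorted second: ehikm
Differ at position 0: 'a' vs 'e' => not anagrams

0


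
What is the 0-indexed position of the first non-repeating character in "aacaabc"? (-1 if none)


Input: aacaabc
Character frequencies:
  'a': 4
  'b': 1
  'c': 2
Scanning left to right for freq == 1:
  Position 0 ('a'): freq=4, skip
  Position 1 ('a'): freq=4, skip
  Position 2 ('c'): freq=2, skip
  Position 3 ('a'): freq=4, skip
  Position 4 ('a'): freq=4, skip
  Position 5 ('b'): unique! => answer = 5

5


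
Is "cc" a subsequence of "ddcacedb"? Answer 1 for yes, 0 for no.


Check if "cc" is a subsequence of "ddcacedb"
Greedy scan:
  Position 0 ('d'): no match needed
  Position 1 ('d'): no match needed
  Position 2 ('c'): matches sub[0] = 'c'
  Position 3 ('a'): no match needed
  Position 4 ('c'): matches sub[1] = 'c'
  Position 5 ('e'): no match needed
  Position 6 ('d'): no match needed
  Position 7 ('b'): no match needed
All 2 characters matched => is a subsequence

1


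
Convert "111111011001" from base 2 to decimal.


Input: "111111011001" in base 2
Positional expansion:
  Digit '1' (value 1) x 2^11 = 2048
  Digit '1' (value 1) x 2^10 = 1024
  Digit '1' (value 1) x 2^9 = 512
  Digit '1' (value 1) x 2^8 = 256
  Digit '1' (value 1) x 2^7 = 128
  Digit '1' (value 1) x 2^6 = 64
  Digit '0' (value 0) x 2^5 = 0
  Digit '1' (value 1) x 2^4 = 16
  Digit '1' (value 1) x 2^3 = 8
  Digit '0' (value 0) x 2^2 = 0
  Digit '0' (value 0) x 2^1 = 0
  Digit '1' (value 1) x 2^0 = 1
Sum = 4057

4057


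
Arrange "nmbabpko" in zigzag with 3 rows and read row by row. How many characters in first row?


Zigzag "nmbabpko" into 3 rows:
Placing characters:
  'n' => row 0
  'm' => row 1
  'b' => row 2
  'a' => row 1
  'b' => row 0
  'p' => row 1
  'k' => row 2
  'o' => row 1
Rows:
  Row 0: "nb"
  Row 1: "mapo"
  Row 2: "bk"
First row length: 2

2


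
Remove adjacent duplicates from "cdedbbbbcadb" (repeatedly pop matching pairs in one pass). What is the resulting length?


Input: cdedbbbbcadb
Stack-based adjacent duplicate removal:
  Read 'c': push. Stack: c
  Read 'd': push. Stack: cd
  Read 'e': push. Stack: cde
  Read 'd': push. Stack: cded
  Read 'b': push. Stack: cdedb
  Read 'b': matches stack top 'b' => pop. Stack: cded
  Read 'b': push. Stack: cdedb
  Read 'b': matches stack top 'b' => pop. Stack: cded
  Read 'c': push. Stack: cdedc
  Read 'a': push. Stack: cdedca
  Read 'd': push. Stack: cdedcad
  Read 'b': push. Stack: cdedcadb
Final stack: "cdedcadb" (length 8)

8


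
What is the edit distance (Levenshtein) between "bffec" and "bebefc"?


Computing edit distance: "bffec" -> "bebefc"
DP table:
           b    e    b    e    f    c
      0    1    2    3    4    5    6
  b   1    0    1    2    3    4    5
  f   2    1    1    2    3    3    4
  f   3    2    2    2    3    3    4
  e   4    3    2    3    2    3    4
  c   5    4    3    3    3    3    3
Edit distance = dp[5][6] = 3

3


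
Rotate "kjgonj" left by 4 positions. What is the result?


Input: "kjgonj", rotate left by 4
First 4 characters: "kjgo"
Remaining characters: "nj"
Concatenate remaining + first: "nj" + "kjgo" = "njkjgo"

njkjgo


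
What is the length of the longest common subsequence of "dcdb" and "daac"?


LCS of "dcdb" and "daac"
DP table:
           d    a    a    c
      0    0    0    0    0
  d   0    1    1    1    1
  c   0    1    1    1    2
  d   0    1    1    1    2
  b   0    1    1    1    2
LCS length = dp[4][4] = 2

2


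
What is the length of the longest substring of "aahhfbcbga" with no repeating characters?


Input: "aahhfbcbga"
Sliding window (track last position of each char):
  Position 0 ('a'): window [0,0] length 1 -- new best
  Position 1 ('a'): repeat (last at 0), move window start to 1
  Position 1 ('a'): window [1,1] length 1
  Position 2 ('h'): window [1,2] length 2 -- new best
  Position 3 ('h'): repeat (last at 2), move window start to 3
  Position 3 ('h'): window [3,3] length 1
  Position 4 ('f'): window [3,4] length 2
  Position 5 ('b'): window [3,5] length 3 -- new best
  Position 6 ('c'): window [3,6] length 4 -- new best
  Position 7 ('b'): repeat (last at 5), move window start to 6
  Position 7 ('b'): window [6,7] length 2
  Position 8 ('g'): window [6,8] length 3
  Position 9 ('a'): window [6,9] length 4
Longest substring with no repeats: "hfbc" with length 4

4


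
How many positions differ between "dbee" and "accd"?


Comparing "dbee" and "accd" position by position:
  Position 0: 'd' vs 'a' => DIFFER
  Position 1: 'b' vs 'c' => DIFFER
  Position 2: 'e' vs 'c' => DIFFER
  Position 3: 'e' vs 'd' => DIFFER
Positions that differ: 4

4


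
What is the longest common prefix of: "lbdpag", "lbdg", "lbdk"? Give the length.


Words: lbdpag, lbdg, lbdk
  Position 0: all 'l' => match
  Position 1: all 'b' => match
  Position 2: all 'd' => match
  Position 3: ('p', 'g', 'k') => mismatch, stop
LCP = "lbd" (length 3)

3


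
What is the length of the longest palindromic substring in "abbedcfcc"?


Input: "abbedcfcc"
Checking substrings for palindromes:
  [5:8] "cfc" (len 3) => palindrome
  [1:3] "bb" (len 2) => palindrome
  [7:9] "cc" (len 2) => palindrome
Longest palindromic substring: "cfc" with length 3

3


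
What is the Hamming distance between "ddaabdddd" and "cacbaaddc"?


Comparing "ddaabdddd" and "cacbaaddc" position by position:
  Position 0: 'd' vs 'c' => differ
  Position 1: 'd' vs 'a' => differ
  Position 2: 'a' vs 'c' => differ
  Position 3: 'a' vs 'b' => differ
  Position 4: 'b' vs 'a' => differ
  Position 5: 'd' vs 'a' => differ
  Position 6: 'd' vs 'd' => same
  Position 7: 'd' vs 'd' => same
  Position 8: 'd' vs 'c' => differ
Total differences (Hamming distance): 7

7


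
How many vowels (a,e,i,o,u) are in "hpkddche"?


Input: hpkddche
Checking each character:
  'h' at position 0: consonant
  'p' at position 1: consonant
  'k' at position 2: consonant
  'd' at position 3: consonant
  'd' at position 4: consonant
  'c' at position 5: consonant
  'h' at position 6: consonant
  'e' at position 7: vowel (running total: 1)
Total vowels: 1

1


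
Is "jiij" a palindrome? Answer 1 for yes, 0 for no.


Input: jiij
Reversed: jiij
  Compare pos 0 ('j') with pos 3 ('j'): match
  Compare pos 1 ('i') with pos 2 ('i'): match
Result: palindrome

1


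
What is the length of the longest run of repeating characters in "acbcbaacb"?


Input: "acbcbaacb"
Scanning for longest run:
  Position 1 ('c'): new char, reset run to 1
  Position 2 ('b'): new char, reset run to 1
  Position 3 ('c'): new char, reset run to 1
  Position 4 ('b'): new char, reset run to 1
  Position 5 ('a'): new char, reset run to 1
  Position 6 ('a'): continues run of 'a', length=2
  Position 7 ('c'): new char, reset run to 1
  Position 8 ('b'): new char, reset run to 1
Longest run: 'a' with length 2

2


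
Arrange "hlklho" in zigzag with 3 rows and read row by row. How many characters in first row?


Zigzag "hlklho" into 3 rows:
Placing characters:
  'h' => row 0
  'l' => row 1
  'k' => row 2
  'l' => row 1
  'h' => row 0
  'o' => row 1
Rows:
  Row 0: "hh"
  Row 1: "llo"
  Row 2: "k"
First row length: 2

2


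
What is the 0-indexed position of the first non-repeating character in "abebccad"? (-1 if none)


Input: abebccad
Character frequencies:
  'a': 2
  'b': 2
  'c': 2
  'd': 1
  'e': 1
Scanning left to right for freq == 1:
  Position 0 ('a'): freq=2, skip
  Position 1 ('b'): freq=2, skip
  Position 2 ('e'): unique! => answer = 2

2


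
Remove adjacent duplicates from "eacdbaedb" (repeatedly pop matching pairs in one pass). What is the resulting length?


Input: eacdbaedb
Stack-based adjacent duplicate removal:
  Read 'e': push. Stack: e
  Read 'a': push. Stack: ea
  Read 'c': push. Stack: eac
  Read 'd': push. Stack: eacd
  Read 'b': push. Stack: eacdb
  Read 'a': push. Stack: eacdba
  Read 'e': push. Stack: eacdbae
  Read 'd': push. Stack: eacdbaed
  Read 'b': push. Stack: eacdbaedb
Final stack: "eacdbaedb" (length 9)

9


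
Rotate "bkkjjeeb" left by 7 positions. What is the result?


Input: "bkkjjeeb", rotate left by 7
First 7 characters: "bkkjjee"
Remaining characters: "b"
Concatenate remaining + first: "b" + "bkkjjee" = "bbkkjjee"

bbkkjjee


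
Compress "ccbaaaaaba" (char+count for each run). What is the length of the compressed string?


Input: ccbaaaaaba
Runs:
  'c' x 2 => "c2"
  'b' x 1 => "b1"
  'a' x 5 => "a5"
  'b' x 1 => "b1"
  'a' x 1 => "a1"
Compressed: "c2b1a5b1a1"
Compressed length: 10

10


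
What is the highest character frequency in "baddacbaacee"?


Input: baddacbaacee
Character counts:
  'a': 4
  'b': 2
  'c': 2
  'd': 2
  'e': 2
Maximum frequency: 4

4


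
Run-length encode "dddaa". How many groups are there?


Input: dddaa
Scanning for consecutive runs:
  Group 1: 'd' x 3 (positions 0-2)
  Group 2: 'a' x 2 (positions 3-4)
Total groups: 2

2


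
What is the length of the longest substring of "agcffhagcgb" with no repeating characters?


Input: "agcffhagcgb"
Sliding window (track last position of each char):
  Position 0 ('a'): window [0,0] length 1 -- new best
  Position 1 ('g'): window [0,1] length 2 -- new best
  Position 2 ('c'): window [0,2] length 3 -- new best
  Position 3 ('f'): window [0,3] length 4 -- new best
  Position 4 ('f'): repeat (last at 3), move window start to 4
  Position 4 ('f'): window [4,4] length 1
  Position 5 ('h'): window [4,5] length 2
  Position 6 ('a'): window [4,6] length 3
  Position 7 ('g'): window [4,7] length 4
  Position 8 ('c'): window [4,8] length 5 -- new best
  Position 9 ('g'): repeat (last at 7), move window start to 8
  Position 9 ('g'): window [8,9] length 2
  Position 10 ('b'): window [8,10] length 3
Longest substring with no repeats: "fhagc" with length 5

5


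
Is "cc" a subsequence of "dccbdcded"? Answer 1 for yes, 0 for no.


Check if "cc" is a subsequence of "dccbdcded"
Greedy scan:
  Position 0 ('d'): no match needed
  Position 1 ('c'): matches sub[0] = 'c'
  Position 2 ('c'): matches sub[1] = 'c'
  Position 3 ('b'): no match needed
  Position 4 ('d'): no match needed
  Position 5 ('c'): no match needed
  Position 6 ('d'): no match needed
  Position 7 ('e'): no match needed
  Position 8 ('d'): no match needed
All 2 characters matched => is a subsequence

1


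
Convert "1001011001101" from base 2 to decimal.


Input: "1001011001101" in base 2
Positional expansion:
  Digit '1' (value 1) x 2^12 = 4096
  Digit '0' (value 0) x 2^11 = 0
  Digit '0' (value 0) x 2^10 = 0
  Digit '1' (value 1) x 2^9 = 512
  Digit '0' (value 0) x 2^8 = 0
  Digit '1' (value 1) x 2^7 = 128
  Digit '1' (value 1) x 2^6 = 64
  Digit '0' (value 0) x 2^5 = 0
  Digit '0' (value 0) x 2^4 = 0
  Digit '1' (value 1) x 2^3 = 8
  Digit '1' (value 1) x 2^2 = 4
  Digit '0' (value 0) x 2^1 = 0
  Digit '1' (value 1) x 2^0 = 1
Sum = 4813

4813


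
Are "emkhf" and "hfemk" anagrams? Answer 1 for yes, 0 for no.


Strings: "emkhf", "hfemk"
Sorted first:  efhkm
Sorted second: efhkm
Sorted forms match => anagrams

1


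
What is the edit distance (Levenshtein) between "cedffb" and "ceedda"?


Computing edit distance: "cedffb" -> "ceedda"
DP table:
           c    e    e    d    d    a
      0    1    2    3    4    5    6
  c   1    0    1    2    3    4    5
  e   2    1    0    1    2    3    4
  d   3    2    1    1    1    2    3
  f   4    3    2    2    2    2    3
  f   5    4    3    3    3    3    3
  b   6    5    4    4    4    4    4
Edit distance = dp[6][6] = 4

4


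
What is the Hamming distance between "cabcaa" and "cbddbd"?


Comparing "cabcaa" and "cbddbd" position by position:
  Position 0: 'c' vs 'c' => same
  Position 1: 'a' vs 'b' => differ
  Position 2: 'b' vs 'd' => differ
  Position 3: 'c' vs 'd' => differ
  Position 4: 'a' vs 'b' => differ
  Position 5: 'a' vs 'd' => differ
Total differences (Hamming distance): 5

5


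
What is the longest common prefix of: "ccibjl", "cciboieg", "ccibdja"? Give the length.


Words: ccibjl, cciboieg, ccibdja
  Position 0: all 'c' => match
  Position 1: all 'c' => match
  Position 2: all 'i' => match
  Position 3: all 'b' => match
  Position 4: ('j', 'o', 'd') => mismatch, stop
LCP = "ccib" (length 4)

4


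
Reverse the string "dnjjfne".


Input: dnjjfne
Reading characters right to left:
  Position 6: 'e'
  Position 5: 'n'
  Position 4: 'f'
  Position 3: 'j'
  Position 2: 'j'
  Position 1: 'n'
  Position 0: 'd'
Reversed: enfjjnd

enfjjnd


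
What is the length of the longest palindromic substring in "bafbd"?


Input: "bafbd"
Checking substrings for palindromes:
  No multi-char palindromic substrings found
Longest palindromic substring: "b" with length 1

1


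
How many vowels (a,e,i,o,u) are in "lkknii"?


Input: lkknii
Checking each character:
  'l' at position 0: consonant
  'k' at position 1: consonant
  'k' at position 2: consonant
  'n' at position 3: consonant
  'i' at position 4: vowel (running total: 1)
  'i' at position 5: vowel (running total: 2)
Total vowels: 2

2


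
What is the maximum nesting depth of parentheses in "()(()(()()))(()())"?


Input: "()(()(()()))(()())"
Tracking depth:
  Position 0 '(': depth becomes 1
  Position 1 ')': depth becomes 0
  Position 2 '(': depth becomes 1
  Position 3 '(': depth becomes 2
  Position 4 ')': depth becomes 1
  Position 5 '(': depth becomes 2
  Position 6 '(': depth becomes 3
  Position 7 ')': depth becomes 2
  Position 8 '(': depth becomes 3
  Position 9 ')': depth becomes 2
  Position 10 ')': depth becomes 1
  Position 11 ')': depth becomes 0
  Position 12 '(': depth becomes 1
  Position 13 '(': depth becomes 2
  Position 14 ')': depth becomes 1
  Position 15 '(': depth becomes 2
  Position 16 ')': depth becomes 1
  Position 17 ')': depth becomes 0
Maximum depth reached: 3

3


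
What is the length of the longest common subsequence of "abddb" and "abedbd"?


LCS of "abddb" and "abedbd"
DP table:
           a    b    e    d    b    d
      0    0    0    0    0    0    0
  a   0    1    1    1    1    1    1
  b   0    1    2    2    2    2    2
  d   0    1    2    2    3    3    3
  d   0    1    2    2    3    3    4
  b   0    1    2    2    3    4    4
LCS length = dp[5][6] = 4

4


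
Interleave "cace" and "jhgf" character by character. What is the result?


Interleaving "cace" and "jhgf":
  Position 0: 'c' from first, 'j' from second => "cj"
  Position 1: 'a' from first, 'h' from second => "ah"
  Position 2: 'c' from first, 'g' from second => "cg"
  Position 3: 'e' from first, 'f' from second => "ef"
Result: cjahcgef

cjahcgef


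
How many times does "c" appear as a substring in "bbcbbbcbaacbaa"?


Searching for "c" in "bbcbbbcbaacbaa"
Scanning each position:
  Position 0: "b" => no
  Position 1: "b" => no
  Position 2: "c" => MATCH
  Position 3: "b" => no
  Position 4: "b" => no
  Position 5: "b" => no
  Position 6: "c" => MATCH
  Position 7: "b" => no
  Position 8: "a" => no
  Position 9: "a" => no
  Position 10: "c" => MATCH
  Position 11: "b" => no
  Position 12: "a" => no
  Position 13: "a" => no
Total occurrences: 3

3
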